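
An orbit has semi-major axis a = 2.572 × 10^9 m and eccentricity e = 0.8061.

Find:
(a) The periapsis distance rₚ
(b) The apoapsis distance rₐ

(a) rₚ = a(1 − e) = 2.572e+09 · (1 − 0.8061) = 2.572e+09 · 0.1939 ≈ 4.987e+08 m = 4.987 × 10^8 m.
(b) rₐ = a(1 + e) = 2.572e+09 · (1 + 0.8061) = 2.572e+09 · 1.8061 ≈ 4.645e+09 m = 4.645 × 10^9 m.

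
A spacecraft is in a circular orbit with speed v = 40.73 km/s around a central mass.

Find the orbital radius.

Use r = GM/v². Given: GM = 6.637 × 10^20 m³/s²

Convert to SI: v = 40.73 km/s = 40730 m/s.
For a circular orbit, v² = GM / r, so r = GM / v².
r = 6.637e+20 / (40730)² m ≈ 4.001e+11 m = 400.1 Gm.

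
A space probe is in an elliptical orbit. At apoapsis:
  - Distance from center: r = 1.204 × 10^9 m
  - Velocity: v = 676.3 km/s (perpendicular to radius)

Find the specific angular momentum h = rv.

Convert to SI: v = 676.3 km/s = 676300 m/s.
With v perpendicular to r, h = r · v.
h = 1.204e+09 · 676300 m²/s ≈ 8.143e+14 m²/s.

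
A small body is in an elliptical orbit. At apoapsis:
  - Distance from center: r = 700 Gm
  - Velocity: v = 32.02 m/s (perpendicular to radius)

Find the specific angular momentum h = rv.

Convert to SI: r = 700 Gm = 7e+11 m.
With v perpendicular to r, h = r · v.
h = 7e+11 · 32.02 m²/s ≈ 2.241e+13 m²/s.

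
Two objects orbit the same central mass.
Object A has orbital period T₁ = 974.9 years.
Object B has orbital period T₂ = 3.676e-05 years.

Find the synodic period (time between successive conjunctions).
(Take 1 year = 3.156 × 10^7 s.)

Convert to SI: T₁ = 974.9 years = 3.07678e+10 s; T₂ = 3.676e-05 years = 1160.15 s.
T_syn = |T₁ · T₂ / (T₁ − T₂)|.
T_syn = |3.07678e+10 · 1160.15 / (3.07678e+10 − 1160.15)| s ≈ 1160 s = 3.676e-05 years.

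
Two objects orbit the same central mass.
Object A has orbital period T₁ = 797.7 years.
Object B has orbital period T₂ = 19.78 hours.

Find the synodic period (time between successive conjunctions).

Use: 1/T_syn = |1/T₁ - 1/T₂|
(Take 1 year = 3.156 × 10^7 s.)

Convert to SI: T₁ = 797.7 years = 2.51754e+10 s; T₂ = 19.78 hours = 71208 s.
T_syn = |T₁ · T₂ / (T₁ − T₂)|.
T_syn = |2.51754e+10 · 71208 / (2.51754e+10 − 71208)| s ≈ 7.121e+04 s = 19.78 hours.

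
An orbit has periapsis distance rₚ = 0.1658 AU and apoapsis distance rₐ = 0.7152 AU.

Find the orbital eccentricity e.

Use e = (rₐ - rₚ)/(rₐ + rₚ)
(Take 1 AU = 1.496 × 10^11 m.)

Convert to SI: rₚ = 0.1658 AU = 2.48037e+10 m; rₐ = 0.7152 AU = 1.06994e+11 m.
e = (rₐ − rₚ) / (rₐ + rₚ).
e = (1.06994e+11 − 2.48037e+10) / (1.06994e+11 + 2.48037e+10) = 8.21902e+10 / 1.31798e+11 ≈ 0.6236.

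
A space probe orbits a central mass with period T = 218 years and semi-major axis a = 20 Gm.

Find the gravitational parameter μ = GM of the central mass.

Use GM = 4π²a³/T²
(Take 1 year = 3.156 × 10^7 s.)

Convert to SI: T = 218 years = 6.88008e+09 s; a = 20 Gm = 2e+10 m.
GM = 4π² · a³ / T².
GM = 4π² · (2e+10)³ / (6.88008e+09)² m³/s² ≈ 6.672e+12 m³/s² = 6.672 × 10^12 m³/s².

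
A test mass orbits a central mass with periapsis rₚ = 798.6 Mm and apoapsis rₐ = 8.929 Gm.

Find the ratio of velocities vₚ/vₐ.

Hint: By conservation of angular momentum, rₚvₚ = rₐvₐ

Convert to SI: rₚ = 798.6 Mm = 7.986e+08 m; rₐ = 8.929 Gm = 8.929e+09 m.
Conservation of angular momentum gives rₚvₚ = rₐvₐ, so vₚ/vₐ = rₐ/rₚ.
vₚ/vₐ = 8.929e+09 / 7.986e+08 ≈ 11.18.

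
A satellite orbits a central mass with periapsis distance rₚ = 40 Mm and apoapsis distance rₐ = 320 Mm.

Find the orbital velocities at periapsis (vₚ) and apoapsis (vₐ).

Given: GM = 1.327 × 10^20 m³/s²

Convert to SI: rₚ = 40 Mm = 4e+07 m; rₐ = 320 Mm = 3.2e+08 m.
Use the vis-viva equation v² = GM(2/r − 1/a) with a = (rₚ + rₐ)/2 = (4e+07 + 3.2e+08)/2 = 1.8e+08 m.
vₚ = √(GM · (2/rₚ − 1/a)) = √(1.327e+20 · (2/4e+07 − 1/1.8e+08)) m/s ≈ 2.429e+06 m/s = 2429 km/s.
vₐ = √(GM · (2/rₐ − 1/a)) = √(1.327e+20 · (2/3.2e+08 − 1/1.8e+08)) m/s ≈ 3.036e+05 m/s = 303.6 km/s.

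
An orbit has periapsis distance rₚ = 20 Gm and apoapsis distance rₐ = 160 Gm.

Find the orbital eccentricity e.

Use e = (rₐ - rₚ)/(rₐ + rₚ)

Convert to SI: rₚ = 20 Gm = 2e+10 m; rₐ = 160 Gm = 1.6e+11 m.
e = (rₐ − rₚ) / (rₐ + rₚ).
e = (1.6e+11 − 2e+10) / (1.6e+11 + 2e+10) = 1.4e+11 / 1.8e+11 ≈ 0.7778.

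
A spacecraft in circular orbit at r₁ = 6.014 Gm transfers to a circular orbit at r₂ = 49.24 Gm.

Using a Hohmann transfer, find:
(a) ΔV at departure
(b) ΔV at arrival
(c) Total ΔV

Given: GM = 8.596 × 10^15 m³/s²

Convert to SI: r₁ = 6.014 Gm = 6.014e+09 m; r₂ = 49.24 Gm = 4.924e+10 m.
Transfer semi-major axis: a_t = (r₁ + r₂)/2 = (6.014e+09 + 4.924e+10)/2 = 2.7627e+10 m.
Circular speeds: v₁ = √(GM/r₁) = 1195.55 m/s, v₂ = √(GM/r₂) = 417.82 m/s.
Transfer speeds (vis-viva v² = GM(2/r − 1/a_t)): v₁ᵗ = 1596.09 m/s, v₂ᵗ = 194.941 m/s.
(a) ΔV₁ = |v₁ᵗ − v₁| ≈ 400.5 m/s = 400.5 m/s.
(b) ΔV₂ = |v₂ − v₂ᵗ| ≈ 222.9 m/s = 222.9 m/s.
(c) ΔV_total = ΔV₁ + ΔV₂ ≈ 623.4 m/s = 623.4 m/s.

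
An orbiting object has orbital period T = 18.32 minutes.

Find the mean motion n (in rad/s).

Convert to SI: T = 18.32 minutes = 1099.2 s.
n = 2π / T.
n = 2π / 1099.2 s ≈ 0.005716 rad/s.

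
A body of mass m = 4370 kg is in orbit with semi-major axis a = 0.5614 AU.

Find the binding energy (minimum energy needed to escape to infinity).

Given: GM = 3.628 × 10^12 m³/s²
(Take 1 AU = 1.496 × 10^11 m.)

Convert to SI: a = 0.5614 AU = 8.39854e+10 m.
Total orbital energy is E = −GMm/(2a); binding energy is E_bind = −E = GMm/(2a).
E_bind = 3.628e+12 · 4370 / (2 · 8.39854e+10) J ≈ 9.439e+04 J = 94.39 kJ.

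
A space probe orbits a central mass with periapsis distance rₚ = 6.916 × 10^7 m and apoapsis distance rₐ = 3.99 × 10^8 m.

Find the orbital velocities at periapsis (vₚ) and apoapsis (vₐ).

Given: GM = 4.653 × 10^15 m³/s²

Use the vis-viva equation v² = GM(2/r − 1/a) with a = (rₚ + rₐ)/2 = (6.916e+07 + 3.99e+08)/2 = 2.3408e+08 m.
vₚ = √(GM · (2/rₚ − 1/a)) = √(4.653e+15 · (2/6.916e+07 − 1/2.3408e+08)) m/s ≈ 1.071e+04 m/s = 10.71 km/s.
vₐ = √(GM · (2/rₐ − 1/a)) = √(4.653e+15 · (2/3.99e+08 − 1/2.3408e+08)) m/s ≈ 1856 m/s = 1.856 km/s.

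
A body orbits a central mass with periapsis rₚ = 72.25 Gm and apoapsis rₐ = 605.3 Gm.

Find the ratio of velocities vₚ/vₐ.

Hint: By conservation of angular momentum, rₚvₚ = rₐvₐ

Convert to SI: rₚ = 72.25 Gm = 7.225e+10 m; rₐ = 605.3 Gm = 6.053e+11 m.
Conservation of angular momentum gives rₚvₚ = rₐvₐ, so vₚ/vₐ = rₐ/rₚ.
vₚ/vₐ = 6.053e+11 / 7.225e+10 ≈ 8.378.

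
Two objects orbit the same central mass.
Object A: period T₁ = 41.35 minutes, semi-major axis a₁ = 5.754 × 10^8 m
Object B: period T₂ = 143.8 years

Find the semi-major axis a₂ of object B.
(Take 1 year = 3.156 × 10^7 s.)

Convert to SI: T₁ = 41.35 minutes = 2481 s; T₂ = 143.8 years = 4.53833e+09 s.
Kepler's third law: (T₁/T₂)² = (a₁/a₂)³ ⇒ a₂ = a₁ · (T₂/T₁)^(2/3).
T₂/T₁ = 4.53833e+09 / 2481 = 1.82923e+06.
a₂ = 5.754e+08 · (1.82923e+06)^(2/3) m ≈ 8.606e+12 m = 8.606 × 10^12 m.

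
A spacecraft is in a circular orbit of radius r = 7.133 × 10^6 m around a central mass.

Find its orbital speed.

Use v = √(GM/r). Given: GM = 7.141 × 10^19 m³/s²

For a circular orbit, gravity supplies the centripetal force, so v = √(GM / r).
v = √(7.141e+19 / 7.133e+06) m/s ≈ 3.164e+06 m/s = 3164 km/s.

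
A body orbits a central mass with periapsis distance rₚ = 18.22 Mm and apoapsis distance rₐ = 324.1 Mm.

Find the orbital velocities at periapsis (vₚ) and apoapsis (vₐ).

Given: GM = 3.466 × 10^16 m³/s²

Convert to SI: rₚ = 18.22 Mm = 1.822e+07 m; rₐ = 324.1 Mm = 3.241e+08 m.
Use the vis-viva equation v² = GM(2/r − 1/a) with a = (rₚ + rₐ)/2 = (1.822e+07 + 3.241e+08)/2 = 1.7116e+08 m.
vₚ = √(GM · (2/rₚ − 1/a)) = √(3.466e+16 · (2/1.822e+07 − 1/1.7116e+08)) m/s ≈ 6.002e+04 m/s = 60.02 km/s.
vₐ = √(GM · (2/rₐ − 1/a)) = √(3.466e+16 · (2/3.241e+08 − 1/1.7116e+08)) m/s ≈ 3374 m/s = 3.374 km/s.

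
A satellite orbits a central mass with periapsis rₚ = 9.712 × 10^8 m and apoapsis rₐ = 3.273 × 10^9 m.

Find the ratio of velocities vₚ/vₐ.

Conservation of angular momentum gives rₚvₚ = rₐvₐ, so vₚ/vₐ = rₐ/rₚ.
vₚ/vₐ = 3.273e+09 / 9.712e+08 ≈ 3.37.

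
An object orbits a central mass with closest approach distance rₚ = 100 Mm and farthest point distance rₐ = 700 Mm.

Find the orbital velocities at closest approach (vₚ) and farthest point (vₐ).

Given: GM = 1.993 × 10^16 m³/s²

Convert to SI: rₚ = 100 Mm = 1e+08 m; rₐ = 700 Mm = 7e+08 m.
Use the vis-viva equation v² = GM(2/r − 1/a) with a = (rₚ + rₐ)/2 = (1e+08 + 7e+08)/2 = 4e+08 m.
vₚ = √(GM · (2/rₚ − 1/a)) = √(1.993e+16 · (2/1e+08 − 1/4e+08)) m/s ≈ 1.868e+04 m/s = 18.68 km/s.
vₐ = √(GM · (2/rₐ − 1/a)) = √(1.993e+16 · (2/7e+08 − 1/4e+08)) m/s ≈ 2668 m/s = 2.668 km/s.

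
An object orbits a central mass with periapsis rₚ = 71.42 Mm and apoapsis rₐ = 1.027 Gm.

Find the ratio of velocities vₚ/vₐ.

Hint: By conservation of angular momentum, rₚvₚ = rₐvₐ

Convert to SI: rₚ = 71.42 Mm = 7.142e+07 m; rₐ = 1.027 Gm = 1.027e+09 m.
Conservation of angular momentum gives rₚvₚ = rₐvₐ, so vₚ/vₐ = rₐ/rₚ.
vₚ/vₐ = 1.027e+09 / 7.142e+07 ≈ 14.38.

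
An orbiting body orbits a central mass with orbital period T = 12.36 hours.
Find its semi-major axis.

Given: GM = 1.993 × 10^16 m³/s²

Convert to SI: T = 12.36 hours = 44496 s.
Invert Kepler's third law: a = (GM · T² / (4π²))^(1/3).
Substituting T = 44496 s and GM = 1.993e+16 m³/s²:
a = (1.993e+16 · (44496)² / (4π²))^(1/3) m
a ≈ 9.998e+07 m = 99.98 Mm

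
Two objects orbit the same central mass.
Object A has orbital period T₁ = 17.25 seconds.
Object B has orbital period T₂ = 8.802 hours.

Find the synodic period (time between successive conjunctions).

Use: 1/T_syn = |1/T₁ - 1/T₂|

Convert to SI: T₂ = 8.802 hours = 31687.2 s.
T_syn = |T₁ · T₂ / (T₁ − T₂)|.
T_syn = |17.25 · 31687.2 / (17.25 − 31687.2)| s ≈ 17.26 s = 17.26 seconds.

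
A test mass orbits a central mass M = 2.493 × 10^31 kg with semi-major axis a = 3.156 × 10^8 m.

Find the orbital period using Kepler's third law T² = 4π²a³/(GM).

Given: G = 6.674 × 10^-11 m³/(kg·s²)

GM = G · M = 6.674e-11 · 2.493e+31 = 1.66383e+21 m³/s².
Kepler's third law: T = 2π √(a³ / GM).
Substituting a = 3.156e+08 m and GM = 1.66383e+21 m³/s²:
T = 2π √((3.156e+08)³ / 1.66383e+21) s
T ≈ 863.6 s = 14.39 minutes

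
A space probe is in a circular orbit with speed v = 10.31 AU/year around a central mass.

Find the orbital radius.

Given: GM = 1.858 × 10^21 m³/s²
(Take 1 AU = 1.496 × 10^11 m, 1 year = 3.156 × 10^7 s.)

Convert to SI: v = 10.31 AU/year = 48871.2 m/s.
For a circular orbit, v² = GM / r, so r = GM / v².
r = 1.858e+21 / (48871.2)² m ≈ 7.779e+11 m = 5.2 AU.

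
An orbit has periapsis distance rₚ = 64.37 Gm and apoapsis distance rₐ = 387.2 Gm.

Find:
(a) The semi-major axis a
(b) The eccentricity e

Convert to SI: rₚ = 64.37 Gm = 6.437e+10 m; rₐ = 387.2 Gm = 3.872e+11 m.
(a) a = (rₚ + rₐ) / 2 = (6.437e+10 + 3.872e+11) / 2 ≈ 2.258e+11 m = 225.8 Gm.
(b) e = (rₐ − rₚ) / (rₐ + rₚ) = (3.872e+11 − 6.437e+10) / (3.872e+11 + 6.437e+10) ≈ 0.7149.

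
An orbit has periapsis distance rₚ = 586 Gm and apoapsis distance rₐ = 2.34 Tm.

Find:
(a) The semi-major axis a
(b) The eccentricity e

Convert to SI: rₚ = 586 Gm = 5.86e+11 m; rₐ = 2.34 Tm = 2.34e+12 m.
(a) a = (rₚ + rₐ) / 2 = (5.86e+11 + 2.34e+12) / 2 ≈ 1.463e+12 m = 1.463 Tm.
(b) e = (rₐ − rₚ) / (rₐ + rₚ) = (2.34e+12 − 5.86e+11) / (2.34e+12 + 5.86e+11) ≈ 0.5995.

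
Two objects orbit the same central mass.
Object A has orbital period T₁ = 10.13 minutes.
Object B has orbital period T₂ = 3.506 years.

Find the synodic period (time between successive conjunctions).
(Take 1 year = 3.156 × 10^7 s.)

Convert to SI: T₁ = 10.13 minutes = 607.8 s; T₂ = 3.506 years = 1.10649e+08 s.
T_syn = |T₁ · T₂ / (T₁ − T₂)|.
T_syn = |607.8 · 1.10649e+08 / (607.8 − 1.10649e+08)| s ≈ 607.8 s = 10.13 minutes.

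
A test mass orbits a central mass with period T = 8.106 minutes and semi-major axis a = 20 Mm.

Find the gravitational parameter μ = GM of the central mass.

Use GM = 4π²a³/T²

Convert to SI: T = 8.106 minutes = 486.36 s; a = 20 Mm = 2e+07 m.
GM = 4π² · a³ / T².
GM = 4π² · (2e+07)³ / (486.36)² m³/s² ≈ 1.335e+18 m³/s² = 1.335 × 10^18 m³/s².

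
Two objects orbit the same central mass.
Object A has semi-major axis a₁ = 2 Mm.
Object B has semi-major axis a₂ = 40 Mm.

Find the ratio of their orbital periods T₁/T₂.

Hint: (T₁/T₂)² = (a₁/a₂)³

Convert to SI: a₁ = 2 Mm = 2e+06 m; a₂ = 40 Mm = 4e+07 m.
From Kepler's third law, (T₁/T₂)² = (a₁/a₂)³, so T₁/T₂ = (a₁/a₂)^(3/2).
a₁/a₂ = 2e+06 / 4e+07 = 0.05.
T₁/T₂ = (0.05)^(3/2) ≈ 0.01118.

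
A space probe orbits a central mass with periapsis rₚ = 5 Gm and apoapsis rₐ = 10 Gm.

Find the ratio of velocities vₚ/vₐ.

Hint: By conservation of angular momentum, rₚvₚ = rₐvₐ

Convert to SI: rₚ = 5 Gm = 5e+09 m; rₐ = 10 Gm = 1e+10 m.
Conservation of angular momentum gives rₚvₚ = rₐvₐ, so vₚ/vₐ = rₐ/rₚ.
vₚ/vₐ = 1e+10 / 5e+09 ≈ 2.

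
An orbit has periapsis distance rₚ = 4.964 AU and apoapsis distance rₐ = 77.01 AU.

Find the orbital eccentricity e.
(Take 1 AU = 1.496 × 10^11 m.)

Convert to SI: rₚ = 4.964 AU = 7.42614e+11 m; rₐ = 77.01 AU = 1.15207e+13 m.
e = (rₐ − rₚ) / (rₐ + rₚ).
e = (1.15207e+13 − 7.42614e+11) / (1.15207e+13 + 7.42614e+11) = 1.07781e+13 / 1.22633e+13 ≈ 0.8789.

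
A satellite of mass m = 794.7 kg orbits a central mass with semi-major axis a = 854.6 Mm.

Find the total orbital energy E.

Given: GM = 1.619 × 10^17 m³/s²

Convert to SI: a = 854.6 Mm = 8.546e+08 m.
E = −GMm / (2a).
E = −1.619e+17 · 794.7 / (2 · 8.546e+08) J ≈ -7.528e+10 J = -75.28 GJ.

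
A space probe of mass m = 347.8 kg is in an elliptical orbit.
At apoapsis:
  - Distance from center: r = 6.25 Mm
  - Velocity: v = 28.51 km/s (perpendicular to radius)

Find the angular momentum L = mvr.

Convert to SI: r = 6.25 Mm = 6.25e+06 m; v = 28.51 km/s = 28510 m/s.
Since v is perpendicular to r, L = m · v · r.
L = 347.8 · 28510 · 6.25e+06 kg·m²/s ≈ 6.197e+13 kg·m²/s.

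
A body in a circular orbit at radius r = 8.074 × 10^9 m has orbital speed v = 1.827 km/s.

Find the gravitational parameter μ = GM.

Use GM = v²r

Convert to SI: v = 1.827 km/s = 1827 m/s.
For a circular orbit v² = GM/r, so GM = v² · r.
GM = (1827)² · 8.074e+09 m³/s² ≈ 2.695e+16 m³/s² = 2.695 × 10^16 m³/s².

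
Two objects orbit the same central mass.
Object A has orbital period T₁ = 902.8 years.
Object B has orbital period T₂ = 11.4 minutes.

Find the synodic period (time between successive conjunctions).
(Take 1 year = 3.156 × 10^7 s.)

Convert to SI: T₁ = 902.8 years = 2.84924e+10 s; T₂ = 11.4 minutes = 684 s.
T_syn = |T₁ · T₂ / (T₁ − T₂)|.
T_syn = |2.84924e+10 · 684 / (2.84924e+10 − 684)| s ≈ 684 s = 11.4 minutes.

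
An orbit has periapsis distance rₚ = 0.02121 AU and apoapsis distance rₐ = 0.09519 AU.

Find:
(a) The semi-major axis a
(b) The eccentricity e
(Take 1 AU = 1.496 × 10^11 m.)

Convert to SI: rₚ = 0.02121 AU = 3.17302e+09 m; rₐ = 0.09519 AU = 1.42404e+10 m.
(a) a = (rₚ + rₐ) / 2 = (3.17302e+09 + 1.42404e+10) / 2 ≈ 8.707e+09 m = 0.0582 AU.
(b) e = (rₐ − rₚ) / (rₐ + rₚ) = (1.42404e+10 − 3.17302e+09) / (1.42404e+10 + 3.17302e+09) ≈ 0.6356.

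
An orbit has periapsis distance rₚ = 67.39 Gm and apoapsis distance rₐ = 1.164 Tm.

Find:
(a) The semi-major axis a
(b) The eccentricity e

Convert to SI: rₚ = 67.39 Gm = 6.739e+10 m; rₐ = 1.164 Tm = 1.164e+12 m.
(a) a = (rₚ + rₐ) / 2 = (6.739e+10 + 1.164e+12) / 2 ≈ 6.157e+11 m = 615.7 Gm.
(b) e = (rₐ − rₚ) / (rₐ + rₚ) = (1.164e+12 − 6.739e+10) / (1.164e+12 + 6.739e+10) ≈ 0.8905.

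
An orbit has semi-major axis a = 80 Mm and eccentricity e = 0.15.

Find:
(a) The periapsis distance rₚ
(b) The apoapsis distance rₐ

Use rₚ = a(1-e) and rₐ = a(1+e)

Convert to SI: a = 80 Mm = 8e+07 m.
(a) rₚ = a(1 − e) = 8e+07 · (1 − 0.15) = 8e+07 · 0.85 ≈ 6.8e+07 m = 68 Mm.
(b) rₐ = a(1 + e) = 8e+07 · (1 + 0.15) = 8e+07 · 1.15 ≈ 9.2e+07 m = 92 Mm.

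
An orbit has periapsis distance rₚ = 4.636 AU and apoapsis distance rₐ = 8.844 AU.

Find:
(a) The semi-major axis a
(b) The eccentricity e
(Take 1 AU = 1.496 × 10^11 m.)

Convert to SI: rₚ = 4.636 AU = 6.93546e+11 m; rₐ = 8.844 AU = 1.32306e+12 m.
(a) a = (rₚ + rₐ) / 2 = (6.93546e+11 + 1.32306e+12) / 2 ≈ 1.008e+12 m = 6.74 AU.
(b) e = (rₐ − rₚ) / (rₐ + rₚ) = (1.32306e+12 − 6.93546e+11) / (1.32306e+12 + 6.93546e+11) ≈ 0.3122.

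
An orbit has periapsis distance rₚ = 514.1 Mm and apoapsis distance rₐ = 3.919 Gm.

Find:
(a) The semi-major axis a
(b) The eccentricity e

Convert to SI: rₚ = 514.1 Mm = 5.141e+08 m; rₐ = 3.919 Gm = 3.919e+09 m.
(a) a = (rₚ + rₐ) / 2 = (5.141e+08 + 3.919e+09) / 2 ≈ 2.217e+09 m = 2.217 Gm.
(b) e = (rₐ − rₚ) / (rₐ + rₚ) = (3.919e+09 − 5.141e+08) / (3.919e+09 + 5.141e+08) ≈ 0.7681.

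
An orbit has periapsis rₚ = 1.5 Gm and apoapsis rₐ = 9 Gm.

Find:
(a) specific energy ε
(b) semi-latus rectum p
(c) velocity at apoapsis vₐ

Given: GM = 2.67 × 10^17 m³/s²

Convert to SI: rₚ = 1.5 Gm = 1.5e+09 m; rₐ = 9 Gm = 9e+09 m.
(a) With a = (rₚ + rₐ)/2 = 5.25e+09 m, ε = −GM/(2a) = −2.67e+17/(2 · 5.25e+09) J/kg ≈ -2.543e+07 J/kg
(b) From a = (rₚ + rₐ)/2 = 5.25e+09 m and e = (rₐ − rₚ)/(rₐ + rₚ) = 0.714286, p = a(1 − e²) = 5.25e+09 · (1 − (0.714286)²) ≈ 2.571e+09 m
(c) With a = (rₚ + rₐ)/2 = 5.25e+09 m, vₐ = √(GM (2/rₐ − 1/a)) = √(2.67e+17 · (2/9e+09 − 1/5.25e+09)) m/s ≈ 2911 m/s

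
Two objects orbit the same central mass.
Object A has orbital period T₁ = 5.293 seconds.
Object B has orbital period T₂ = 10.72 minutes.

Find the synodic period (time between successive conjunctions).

Convert to SI: T₂ = 10.72 minutes = 643.2 s.
T_syn = |T₁ · T₂ / (T₁ − T₂)|.
T_syn = |5.293 · 643.2 / (5.293 − 643.2)| s ≈ 5.337 s = 5.337 seconds.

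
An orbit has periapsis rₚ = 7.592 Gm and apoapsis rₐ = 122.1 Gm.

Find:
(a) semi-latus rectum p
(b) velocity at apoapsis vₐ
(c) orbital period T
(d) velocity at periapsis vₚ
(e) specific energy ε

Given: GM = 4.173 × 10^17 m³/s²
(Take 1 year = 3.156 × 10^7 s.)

Convert to SI: rₚ = 7.592 Gm = 7.592e+09 m; rₐ = 122.1 Gm = 1.221e+11 m.
(a) From a = (rₚ + rₐ)/2 = 6.4846e+10 m and e = (rₐ − rₚ)/(rₐ + rₚ) = 0.882923, p = a(1 − e²) = 6.4846e+10 · (1 − (0.882923)²) ≈ 1.43e+10 m
(b) With a = (rₚ + rₐ)/2 = 6.4846e+10 m, vₐ = √(GM (2/rₐ − 1/a)) = √(4.173e+17 · (2/1.221e+11 − 1/6.4846e+10)) m/s ≈ 632.6 m/s
(c) With a = (rₚ + rₐ)/2 = 6.4846e+10 m, T = 2π √(a³/GM) = 2π √((6.4846e+10)³/4.173e+17) s ≈ 1.606e+08 s
(d) With a = (rₚ + rₐ)/2 = 6.4846e+10 m, vₚ = √(GM (2/rₚ − 1/a)) = √(4.173e+17 · (2/7.592e+09 − 1/6.4846e+10)) m/s ≈ 1.017e+04 m/s
(e) With a = (rₚ + rₐ)/2 = 6.4846e+10 m, ε = −GM/(2a) = −4.173e+17/(2 · 6.4846e+10) J/kg ≈ -3.218e+06 J/kg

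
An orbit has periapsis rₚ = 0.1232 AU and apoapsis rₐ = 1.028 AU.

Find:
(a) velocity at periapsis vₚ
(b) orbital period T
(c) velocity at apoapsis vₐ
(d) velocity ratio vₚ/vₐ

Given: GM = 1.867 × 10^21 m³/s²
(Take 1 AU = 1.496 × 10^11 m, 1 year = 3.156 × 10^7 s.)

Convert to SI: rₚ = 0.1232 AU = 1.84307e+10 m; rₐ = 1.028 AU = 1.53789e+11 m.
(a) With a = (rₚ + rₐ)/2 = 8.61098e+10 m, vₚ = √(GM (2/rₚ − 1/a)) = √(1.867e+21 · (2/1.84307e+10 − 1/8.61098e+10)) m/s ≈ 4.253e+05 m/s
(b) With a = (rₚ + rₐ)/2 = 8.61098e+10 m, T = 2π √(a³/GM) = 2π √((8.61098e+10)³/1.867e+21) s ≈ 3.674e+06 s
(c) With a = (rₚ + rₐ)/2 = 8.61098e+10 m, vₐ = √(GM (2/rₐ − 1/a)) = √(1.867e+21 · (2/1.53789e+11 − 1/8.61098e+10)) m/s ≈ 5.097e+04 m/s
(d) Conservation of angular momentum (rₚvₚ = rₐvₐ) gives vₚ/vₐ = rₐ/rₚ = 1.53789e+11/1.84307e+10 ≈ 8.344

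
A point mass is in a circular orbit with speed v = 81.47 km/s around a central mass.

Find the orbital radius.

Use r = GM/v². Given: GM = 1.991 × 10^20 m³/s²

Convert to SI: v = 81.47 km/s = 81470 m/s.
For a circular orbit, v² = GM / r, so r = GM / v².
r = 1.991e+20 / (81470)² m ≈ 3e+10 m = 30 Gm.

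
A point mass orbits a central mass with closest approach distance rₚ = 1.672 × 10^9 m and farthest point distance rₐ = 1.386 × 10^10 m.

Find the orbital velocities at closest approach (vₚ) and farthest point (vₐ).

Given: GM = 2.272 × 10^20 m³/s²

Use the vis-viva equation v² = GM(2/r − 1/a) with a = (rₚ + rₐ)/2 = (1.672e+09 + 1.386e+10)/2 = 7.766e+09 m.
vₚ = √(GM · (2/rₚ − 1/a)) = √(2.272e+20 · (2/1.672e+09 − 1/7.766e+09)) m/s ≈ 4.925e+05 m/s = 492.5 km/s.
vₐ = √(GM · (2/rₐ − 1/a)) = √(2.272e+20 · (2/1.386e+10 − 1/7.766e+09)) m/s ≈ 5.941e+04 m/s = 59.41 km/s.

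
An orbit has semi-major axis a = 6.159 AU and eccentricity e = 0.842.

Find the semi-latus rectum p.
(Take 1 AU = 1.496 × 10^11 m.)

Convert to SI: a = 6.159 AU = 9.21386e+11 m.
p = a (1 − e²).
p = 9.21386e+11 · (1 − (0.842)²) = 9.21386e+11 · 0.291036 ≈ 2.682e+11 m = 1.792 AU.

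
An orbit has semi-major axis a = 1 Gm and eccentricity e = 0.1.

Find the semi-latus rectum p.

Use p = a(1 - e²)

Convert to SI: a = 1 Gm = 1e+09 m.
p = a (1 − e²).
p = 1e+09 · (1 − (0.1)²) = 1e+09 · 0.99 ≈ 9.9e+08 m = 990 Mm.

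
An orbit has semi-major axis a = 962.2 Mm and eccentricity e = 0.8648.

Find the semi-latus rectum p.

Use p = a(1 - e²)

Convert to SI: a = 962.2 Mm = 9.622e+08 m.
p = a (1 − e²).
p = 9.622e+08 · (1 − (0.8648)²) = 9.622e+08 · 0.252121 ≈ 2.426e+08 m = 242.6 Mm.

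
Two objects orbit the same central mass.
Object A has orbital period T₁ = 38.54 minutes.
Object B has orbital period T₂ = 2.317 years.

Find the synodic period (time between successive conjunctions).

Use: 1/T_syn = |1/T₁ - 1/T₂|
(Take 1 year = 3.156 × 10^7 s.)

Convert to SI: T₁ = 38.54 minutes = 2312.4 s; T₂ = 2.317 years = 7.31245e+07 s.
T_syn = |T₁ · T₂ / (T₁ − T₂)|.
T_syn = |2312.4 · 7.31245e+07 / (2312.4 − 7.31245e+07)| s ≈ 2312 s = 38.54 minutes.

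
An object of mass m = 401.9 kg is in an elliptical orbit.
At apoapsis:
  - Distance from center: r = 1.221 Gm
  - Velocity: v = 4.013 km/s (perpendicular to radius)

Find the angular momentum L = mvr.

Convert to SI: r = 1.221 Gm = 1.221e+09 m; v = 4.013 km/s = 4013 m/s.
Since v is perpendicular to r, L = m · v · r.
L = 401.9 · 4013 · 1.221e+09 kg·m²/s ≈ 1.969e+15 kg·m²/s.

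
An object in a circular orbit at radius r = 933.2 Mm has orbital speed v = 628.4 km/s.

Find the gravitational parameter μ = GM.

Convert to SI: r = 933.2 Mm = 9.332e+08 m; v = 628.4 km/s = 628400 m/s.
For a circular orbit v² = GM/r, so GM = v² · r.
GM = (628400)² · 9.332e+08 m³/s² ≈ 3.685e+20 m³/s² = 3.685 × 10^20 m³/s².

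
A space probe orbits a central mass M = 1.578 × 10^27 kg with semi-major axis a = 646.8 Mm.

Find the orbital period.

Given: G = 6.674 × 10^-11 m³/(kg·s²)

Convert to SI: a = 646.8 Mm = 6.468e+08 m.
GM = G · M = 6.674e-11 · 1.578e+27 = 1.05316e+17 m³/s².
Kepler's third law: T = 2π √(a³ / GM).
Substituting a = 6.468e+08 m and GM = 1.05316e+17 m³/s²:
T = 2π √((6.468e+08)³ / 1.05316e+17) s
T ≈ 3.185e+05 s = 3.686 days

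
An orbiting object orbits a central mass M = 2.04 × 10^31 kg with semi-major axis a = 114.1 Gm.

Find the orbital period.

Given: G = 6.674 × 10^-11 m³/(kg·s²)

Convert to SI: a = 114.1 Gm = 1.141e+11 m.
GM = G · M = 6.674e-11 · 2.04e+31 = 1.3615e+21 m³/s².
Kepler's third law: T = 2π √(a³ / GM).
Substituting a = 1.141e+11 m and GM = 1.3615e+21 m³/s²:
T = 2π √((1.141e+11)³ / 1.3615e+21) s
T ≈ 6.563e+06 s = 75.96 days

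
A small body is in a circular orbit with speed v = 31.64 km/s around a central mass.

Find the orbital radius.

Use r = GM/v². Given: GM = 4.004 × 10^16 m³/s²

Convert to SI: v = 31.64 km/s = 31640 m/s.
For a circular orbit, v² = GM / r, so r = GM / v².
r = 4.004e+16 / (31640)² m ≈ 4e+07 m = 40 Mm.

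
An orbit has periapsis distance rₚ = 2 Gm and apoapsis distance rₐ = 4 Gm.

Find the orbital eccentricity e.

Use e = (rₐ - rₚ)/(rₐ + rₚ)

Convert to SI: rₚ = 2 Gm = 2e+09 m; rₐ = 4 Gm = 4e+09 m.
e = (rₐ − rₚ) / (rₐ + rₚ).
e = (4e+09 − 2e+09) / (4e+09 + 2e+09) = 2e+09 / 6e+09 ≈ 0.3333.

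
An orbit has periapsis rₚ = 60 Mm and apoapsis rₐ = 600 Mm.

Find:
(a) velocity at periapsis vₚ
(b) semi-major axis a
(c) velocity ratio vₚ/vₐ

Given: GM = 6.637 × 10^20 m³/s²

Convert to SI: rₚ = 60 Mm = 6e+07 m; rₐ = 600 Mm = 6e+08 m.
(a) With a = (rₚ + rₐ)/2 = 3.3e+08 m, vₚ = √(GM (2/rₚ − 1/a)) = √(6.637e+20 · (2/6e+07 − 1/3.3e+08)) m/s ≈ 4.485e+06 m/s
(b) a = (rₚ + rₐ)/2 = (6e+07 + 6e+08)/2 ≈ 3.3e+08 m
(c) Conservation of angular momentum (rₚvₚ = rₐvₐ) gives vₚ/vₐ = rₐ/rₚ = 6e+08/6e+07 ≈ 10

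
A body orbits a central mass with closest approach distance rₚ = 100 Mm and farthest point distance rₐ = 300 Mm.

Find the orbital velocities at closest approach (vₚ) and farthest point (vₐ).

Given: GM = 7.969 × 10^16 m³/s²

Convert to SI: rₚ = 100 Mm = 1e+08 m; rₐ = 300 Mm = 3e+08 m.
Use the vis-viva equation v² = GM(2/r − 1/a) with a = (rₚ + rₐ)/2 = (1e+08 + 3e+08)/2 = 2e+08 m.
vₚ = √(GM · (2/rₚ − 1/a)) = √(7.969e+16 · (2/1e+08 − 1/2e+08)) m/s ≈ 3.457e+04 m/s = 34.57 km/s.
vₐ = √(GM · (2/rₐ − 1/a)) = √(7.969e+16 · (2/3e+08 − 1/2e+08)) m/s ≈ 1.152e+04 m/s = 11.52 km/s.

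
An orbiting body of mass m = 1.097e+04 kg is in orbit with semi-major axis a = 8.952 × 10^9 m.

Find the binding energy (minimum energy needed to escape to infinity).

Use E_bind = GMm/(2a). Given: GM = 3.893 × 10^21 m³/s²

Total orbital energy is E = −GMm/(2a); binding energy is E_bind = −E = GMm/(2a).
E_bind = 3.893e+21 · 1.097e+04 / (2 · 8.952e+09) J ≈ 2.385e+15 J = 2.385 PJ.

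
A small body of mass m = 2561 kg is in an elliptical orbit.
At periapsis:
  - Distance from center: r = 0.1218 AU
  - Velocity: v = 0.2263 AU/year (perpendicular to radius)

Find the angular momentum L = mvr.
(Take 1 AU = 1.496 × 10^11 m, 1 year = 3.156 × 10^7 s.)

Convert to SI: r = 0.1218 AU = 1.82213e+10 m; v = 0.2263 AU/year = 1072.7 m/s.
Since v is perpendicular to r, L = m · v · r.
L = 2561 · 1072.7 · 1.82213e+10 kg·m²/s ≈ 5.006e+16 kg·m²/s.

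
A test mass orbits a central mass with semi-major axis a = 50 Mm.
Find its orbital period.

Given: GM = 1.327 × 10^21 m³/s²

Convert to SI: a = 50 Mm = 5e+07 m.
Kepler's third law: T = 2π √(a³ / GM).
Substituting a = 5e+07 m and GM = 1.327e+21 m³/s²:
T = 2π √((5e+07)³ / 1.327e+21) s
T ≈ 60.98 s = 1.016 minutes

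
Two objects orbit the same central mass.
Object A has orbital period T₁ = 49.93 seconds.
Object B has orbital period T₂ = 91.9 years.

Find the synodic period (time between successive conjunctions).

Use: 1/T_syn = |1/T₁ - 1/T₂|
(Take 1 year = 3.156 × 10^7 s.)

Convert to SI: T₂ = 91.9 years = 2.90036e+09 s.
T_syn = |T₁ · T₂ / (T₁ − T₂)|.
T_syn = |49.93 · 2.90036e+09 / (49.93 − 2.90036e+09)| s ≈ 49.93 s = 49.93 seconds.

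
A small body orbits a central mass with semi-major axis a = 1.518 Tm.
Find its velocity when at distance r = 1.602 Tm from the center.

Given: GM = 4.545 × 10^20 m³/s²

Convert to SI: a = 1.518 Tm = 1.518e+12 m; r = 1.602 Tm = 1.602e+12 m.
Vis-viva: v = √(GM · (2/r − 1/a)).
2/r − 1/a = 2/1.602e+12 − 1/1.518e+12 = 5.89678e-13 m⁻¹.
v = √(4.545e+20 · 5.89678e-13) m/s ≈ 1.637e+04 m/s = 16.37 km/s.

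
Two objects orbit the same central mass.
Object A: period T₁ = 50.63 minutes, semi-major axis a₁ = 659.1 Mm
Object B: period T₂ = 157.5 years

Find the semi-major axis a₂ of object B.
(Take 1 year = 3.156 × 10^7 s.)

Convert to SI: T₁ = 50.63 minutes = 3037.8 s; a₁ = 659.1 Mm = 6.591e+08 m; T₂ = 157.5 years = 4.9707e+09 s.
Kepler's third law: (T₁/T₂)² = (a₁/a₂)³ ⇒ a₂ = a₁ · (T₂/T₁)^(2/3).
T₂/T₁ = 4.9707e+09 / 3037.8 = 1.63628e+06.
a₂ = 6.591e+08 · (1.63628e+06)^(2/3) m ≈ 9.152e+12 m = 9.152 Tm.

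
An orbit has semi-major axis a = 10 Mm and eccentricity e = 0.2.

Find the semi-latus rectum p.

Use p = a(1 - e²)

Convert to SI: a = 10 Mm = 1e+07 m.
p = a (1 − e²).
p = 1e+07 · (1 − (0.2)²) = 1e+07 · 0.96 ≈ 9.6e+06 m = 9.6 Mm.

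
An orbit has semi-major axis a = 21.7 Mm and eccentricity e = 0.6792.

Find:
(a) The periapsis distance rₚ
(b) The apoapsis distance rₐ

Convert to SI: a = 21.7 Mm = 2.17e+07 m.
(a) rₚ = a(1 − e) = 2.17e+07 · (1 − 0.6792) = 2.17e+07 · 0.3208 ≈ 6.961e+06 m = 6.961 Mm.
(b) rₐ = a(1 + e) = 2.17e+07 · (1 + 0.6792) = 2.17e+07 · 1.6792 ≈ 3.644e+07 m = 36.44 Mm.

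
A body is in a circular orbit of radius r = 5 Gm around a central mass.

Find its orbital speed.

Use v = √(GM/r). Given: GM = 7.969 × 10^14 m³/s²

Convert to SI: r = 5 Gm = 5e+09 m.
For a circular orbit, gravity supplies the centripetal force, so v = √(GM / r).
v = √(7.969e+14 / 5e+09) m/s ≈ 399.2 m/s = 399.2 m/s.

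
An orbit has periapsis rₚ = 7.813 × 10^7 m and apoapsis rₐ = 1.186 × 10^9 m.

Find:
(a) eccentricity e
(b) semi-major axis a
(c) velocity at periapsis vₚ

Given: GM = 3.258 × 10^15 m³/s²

(a) e = (rₐ − rₚ)/(rₐ + rₚ) = (1.186e+09 − 7.813e+07)/(1.186e+09 + 7.813e+07) ≈ 0.8764
(b) a = (rₚ + rₐ)/2 = (7.813e+07 + 1.186e+09)/2 ≈ 6.321e+08 m
(c) With a = (rₚ + rₐ)/2 = 6.32065e+08 m, vₚ = √(GM (2/rₚ − 1/a)) = √(3.258e+15 · (2/7.813e+07 − 1/6.32065e+08)) m/s ≈ 8846 m/s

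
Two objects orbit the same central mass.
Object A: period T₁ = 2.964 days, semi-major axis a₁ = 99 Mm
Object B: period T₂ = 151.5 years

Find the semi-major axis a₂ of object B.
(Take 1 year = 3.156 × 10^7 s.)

Convert to SI: T₁ = 2.964 days = 256090 s; a₁ = 99 Mm = 9.9e+07 m; T₂ = 151.5 years = 4.78134e+09 s.
Kepler's third law: (T₁/T₂)² = (a₁/a₂)³ ⇒ a₂ = a₁ · (T₂/T₁)^(2/3).
T₂/T₁ = 4.78134e+09 / 256090 = 18670.6.
a₂ = 9.9e+07 · (18670.6)^(2/3) m ≈ 6.967e+10 m = 69.67 Gm.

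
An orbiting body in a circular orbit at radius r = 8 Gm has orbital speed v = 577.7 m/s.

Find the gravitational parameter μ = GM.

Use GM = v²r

Convert to SI: r = 8 Gm = 8e+09 m.
For a circular orbit v² = GM/r, so GM = v² · r.
GM = (577.7)² · 8e+09 m³/s² ≈ 2.67e+15 m³/s² = 2.67 × 10^15 m³/s².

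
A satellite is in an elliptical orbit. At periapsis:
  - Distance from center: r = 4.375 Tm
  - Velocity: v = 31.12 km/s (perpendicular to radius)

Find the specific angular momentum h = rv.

Convert to SI: r = 4.375 Tm = 4.375e+12 m; v = 31.12 km/s = 31120 m/s.
With v perpendicular to r, h = r · v.
h = 4.375e+12 · 31120 m²/s ≈ 1.362e+17 m²/s.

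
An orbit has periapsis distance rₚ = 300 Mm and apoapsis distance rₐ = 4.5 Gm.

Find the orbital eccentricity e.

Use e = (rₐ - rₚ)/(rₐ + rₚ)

Convert to SI: rₚ = 300 Mm = 3e+08 m; rₐ = 4.5 Gm = 4.5e+09 m.
e = (rₐ − rₚ) / (rₐ + rₚ).
e = (4.5e+09 − 3e+08) / (4.5e+09 + 3e+08) = 4.2e+09 / 4.8e+09 ≈ 0.875.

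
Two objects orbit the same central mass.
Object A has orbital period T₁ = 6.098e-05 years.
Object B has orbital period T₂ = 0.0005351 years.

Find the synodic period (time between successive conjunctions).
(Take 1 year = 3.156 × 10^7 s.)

Convert to SI: T₁ = 6.098e-05 years = 1924.53 s; T₂ = 0.0005351 years = 16887.8 s.
T_syn = |T₁ · T₂ / (T₁ − T₂)|.
T_syn = |1924.53 · 16887.8 / (1924.53 − 16887.8)| s ≈ 2172 s = 6.882e-05 years.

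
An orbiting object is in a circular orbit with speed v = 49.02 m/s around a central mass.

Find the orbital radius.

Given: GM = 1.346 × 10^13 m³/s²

For a circular orbit, v² = GM / r, so r = GM / v².
r = 1.346e+13 / (49.02)² m ≈ 5.601e+09 m = 5.601 × 10^9 m.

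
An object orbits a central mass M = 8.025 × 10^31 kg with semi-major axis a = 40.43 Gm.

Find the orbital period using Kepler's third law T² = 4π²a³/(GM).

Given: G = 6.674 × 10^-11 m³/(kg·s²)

Convert to SI: a = 40.43 Gm = 4.043e+10 m.
GM = G · M = 6.674e-11 · 8.025e+31 = 5.35588e+21 m³/s².
Kepler's third law: T = 2π √(a³ / GM).
Substituting a = 4.043e+10 m and GM = 5.35588e+21 m³/s²:
T = 2π √((4.043e+10)³ / 5.35588e+21) s
T ≈ 6.979e+05 s = 8.078 days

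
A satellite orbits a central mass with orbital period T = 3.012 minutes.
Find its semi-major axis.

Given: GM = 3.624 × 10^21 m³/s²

Convert to SI: T = 3.012 minutes = 180.72 s.
Invert Kepler's third law: a = (GM · T² / (4π²))^(1/3).
Substituting T = 180.72 s and GM = 3.624e+21 m³/s²:
a = (3.624e+21 · (180.72)² / (4π²))^(1/3) m
a ≈ 1.442e+08 m = 1.442 × 10^8 m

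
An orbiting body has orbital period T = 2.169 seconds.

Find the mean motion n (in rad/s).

n = 2π / T.
n = 2π / 2.169 s ≈ 2.897 rad/s.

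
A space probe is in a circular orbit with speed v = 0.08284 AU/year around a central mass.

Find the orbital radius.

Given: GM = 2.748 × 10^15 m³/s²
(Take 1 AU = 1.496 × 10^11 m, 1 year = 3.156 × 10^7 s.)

Convert to SI: v = 0.08284 AU/year = 392.676 m/s.
For a circular orbit, v² = GM / r, so r = GM / v².
r = 2.748e+15 / (392.676)² m ≈ 1.782e+10 m = 0.1191 AU.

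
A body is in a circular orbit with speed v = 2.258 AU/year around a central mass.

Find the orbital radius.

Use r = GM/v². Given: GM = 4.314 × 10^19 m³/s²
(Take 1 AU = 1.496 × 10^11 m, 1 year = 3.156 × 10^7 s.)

Convert to SI: v = 2.258 AU/year = 10703.3 m/s.
For a circular orbit, v² = GM / r, so r = GM / v².
r = 4.314e+19 / (10703.3)² m ≈ 3.766e+11 m = 2.517 AU.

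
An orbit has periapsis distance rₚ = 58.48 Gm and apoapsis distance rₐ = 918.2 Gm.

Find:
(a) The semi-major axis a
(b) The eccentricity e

Convert to SI: rₚ = 58.48 Gm = 5.848e+10 m; rₐ = 918.2 Gm = 9.182e+11 m.
(a) a = (rₚ + rₐ) / 2 = (5.848e+10 + 9.182e+11) / 2 ≈ 4.883e+11 m = 488.3 Gm.
(b) e = (rₐ − rₚ) / (rₐ + rₚ) = (9.182e+11 − 5.848e+10) / (9.182e+11 + 5.848e+10) ≈ 0.8802.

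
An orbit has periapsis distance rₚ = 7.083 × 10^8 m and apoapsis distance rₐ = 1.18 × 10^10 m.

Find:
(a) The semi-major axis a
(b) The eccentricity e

(a) a = (rₚ + rₐ) / 2 = (7.083e+08 + 1.18e+10) / 2 ≈ 6.254e+09 m = 6.254 × 10^9 m.
(b) e = (rₐ − rₚ) / (rₐ + rₚ) = (1.18e+10 − 7.083e+08) / (1.18e+10 + 7.083e+08) ≈ 0.8867.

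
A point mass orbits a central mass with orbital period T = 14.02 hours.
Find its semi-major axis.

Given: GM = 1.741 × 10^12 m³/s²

Convert to SI: T = 14.02 hours = 50472 s.
Invert Kepler's third law: a = (GM · T² / (4π²))^(1/3).
Substituting T = 50472 s and GM = 1.741e+12 m³/s²:
a = (1.741e+12 · (50472)² / (4π²))^(1/3) m
a ≈ 4.825e+06 m = 4.825 Mm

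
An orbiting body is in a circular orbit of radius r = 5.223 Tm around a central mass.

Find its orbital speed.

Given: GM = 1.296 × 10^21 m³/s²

Convert to SI: r = 5.223 Tm = 5.223e+12 m.
For a circular orbit, gravity supplies the centripetal force, so v = √(GM / r).
v = √(1.296e+21 / 5.223e+12) m/s ≈ 1.575e+04 m/s = 15.75 km/s.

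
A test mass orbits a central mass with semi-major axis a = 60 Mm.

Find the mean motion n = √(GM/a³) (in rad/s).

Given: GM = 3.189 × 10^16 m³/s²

Convert to SI: a = 60 Mm = 6e+07 m.
n = √(GM / a³).
n = √(3.189e+16 / (6e+07)³) rad/s ≈ 0.0003842 rad/s.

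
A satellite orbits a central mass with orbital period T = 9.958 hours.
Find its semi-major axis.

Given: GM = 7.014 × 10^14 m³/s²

Convert to SI: T = 9.958 hours = 35848.8 s.
Invert Kepler's third law: a = (GM · T² / (4π²))^(1/3).
Substituting T = 35848.8 s and GM = 7.014e+14 m³/s²:
a = (7.014e+14 · (35848.8)² / (4π²))^(1/3) m
a ≈ 2.837e+07 m = 28.37 Mm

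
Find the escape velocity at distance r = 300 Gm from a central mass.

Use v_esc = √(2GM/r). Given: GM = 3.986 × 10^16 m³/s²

Convert to SI: r = 300 Gm = 3e+11 m.
Escape velocity comes from setting total energy to zero: ½v² − GM/r = 0 ⇒ v_esc = √(2GM / r).
v_esc = √(2 · 3.986e+16 / 3e+11) m/s ≈ 515.5 m/s = 515.5 m/s.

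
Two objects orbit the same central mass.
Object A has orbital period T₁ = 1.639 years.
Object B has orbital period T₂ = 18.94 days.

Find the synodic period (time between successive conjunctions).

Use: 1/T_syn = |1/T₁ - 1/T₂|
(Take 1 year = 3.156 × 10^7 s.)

Convert to SI: T₁ = 1.639 years = 5.17268e+07 s; T₂ = 18.94 days = 1.63642e+06 s.
T_syn = |T₁ · T₂ / (T₁ − T₂)|.
T_syn = |5.17268e+07 · 1.63642e+06 / (5.17268e+07 − 1.63642e+06)| s ≈ 1.69e+06 s = 19.56 days.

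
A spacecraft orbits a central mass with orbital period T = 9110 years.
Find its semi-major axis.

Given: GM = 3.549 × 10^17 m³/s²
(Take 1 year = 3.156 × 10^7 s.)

Convert to SI: T = 9110 years = 2.87512e+11 s.
Invert Kepler's third law: a = (GM · T² / (4π²))^(1/3).
Substituting T = 2.87512e+11 s and GM = 3.549e+17 m³/s²:
a = (3.549e+17 · (2.87512e+11)² / (4π²))^(1/3) m
a ≈ 9.058e+12 m = 9.058 × 10^12 m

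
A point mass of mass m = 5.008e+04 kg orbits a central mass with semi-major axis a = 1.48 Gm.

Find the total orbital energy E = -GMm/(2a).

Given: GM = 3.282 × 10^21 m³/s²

Convert to SI: a = 1.48 Gm = 1.48e+09 m.
E = −GMm / (2a).
E = −3.282e+21 · 5.008e+04 / (2 · 1.48e+09) J ≈ -5.553e+16 J = -55.53 PJ.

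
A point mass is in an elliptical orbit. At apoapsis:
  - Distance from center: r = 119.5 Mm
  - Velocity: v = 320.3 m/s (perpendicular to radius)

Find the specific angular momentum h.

Convert to SI: r = 119.5 Mm = 1.195e+08 m.
With v perpendicular to r, h = r · v.
h = 1.195e+08 · 320.3 m²/s ≈ 3.828e+10 m²/s.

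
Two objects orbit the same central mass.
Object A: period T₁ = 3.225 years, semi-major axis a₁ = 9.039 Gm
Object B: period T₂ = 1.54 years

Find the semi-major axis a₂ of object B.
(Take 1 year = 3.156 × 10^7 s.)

Convert to SI: T₁ = 3.225 years = 1.01781e+08 s; a₁ = 9.039 Gm = 9.039e+09 m; T₂ = 1.54 years = 4.86024e+07 s.
Kepler's third law: (T₁/T₂)² = (a₁/a₂)³ ⇒ a₂ = a₁ · (T₂/T₁)^(2/3).
T₂/T₁ = 4.86024e+07 / 1.01781e+08 = 0.477519.
a₂ = 9.039e+09 · (0.477519)^(2/3) m ≈ 5.522e+09 m = 5.522 Gm.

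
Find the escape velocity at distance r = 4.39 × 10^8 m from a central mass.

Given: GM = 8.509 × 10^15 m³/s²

Escape velocity comes from setting total energy to zero: ½v² − GM/r = 0 ⇒ v_esc = √(2GM / r).
v_esc = √(2 · 8.509e+15 / 4.39e+08) m/s ≈ 6226 m/s = 6.226 km/s.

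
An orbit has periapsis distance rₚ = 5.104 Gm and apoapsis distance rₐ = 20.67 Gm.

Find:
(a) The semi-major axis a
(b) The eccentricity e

Convert to SI: rₚ = 5.104 Gm = 5.104e+09 m; rₐ = 20.67 Gm = 2.067e+10 m.
(a) a = (rₚ + rₐ) / 2 = (5.104e+09 + 2.067e+10) / 2 ≈ 1.289e+10 m = 12.89 Gm.
(b) e = (rₐ − rₚ) / (rₐ + rₚ) = (2.067e+10 − 5.104e+09) / (2.067e+10 + 5.104e+09) ≈ 0.6039.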